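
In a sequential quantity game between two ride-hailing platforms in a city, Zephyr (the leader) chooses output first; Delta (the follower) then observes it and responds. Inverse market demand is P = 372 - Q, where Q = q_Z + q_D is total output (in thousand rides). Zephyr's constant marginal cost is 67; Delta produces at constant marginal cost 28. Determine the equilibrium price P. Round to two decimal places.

133.50

The follower Delta best-responds to any q_Z: π_D = (372 - Q)q_D - 28q_D.
∂π_D/∂q_D = 344 - q_Z - 2q_D = 0 gives the reaction function q_D = (344 - q_Z)/2.
The leader anticipates this reaction. Substituting into P = 372 - Q gives P = 200 - (1/2)q_Z, so π_Z = (200 - (1/2)q_Z)q_Z - 67q_Z.
Leader FOC: 133 - q_Z = 0, so q_Z = 133.
Then q_D = (344 - 133)/2 = 211/2.
Total output Q = 477/2, so price P = 372 - 477/2 = 267/2.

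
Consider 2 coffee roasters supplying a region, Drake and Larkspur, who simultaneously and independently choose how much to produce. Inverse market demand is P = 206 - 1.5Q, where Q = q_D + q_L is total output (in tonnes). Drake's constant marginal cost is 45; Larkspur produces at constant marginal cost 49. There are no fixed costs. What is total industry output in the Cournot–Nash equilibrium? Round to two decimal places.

70.67

Drake's profit: π_D = (206 - 1.5Q)q_D - (45q_D). Setting ∂π_D/∂q_D = 0: 161 - 3q_D - (3/2)(q_L) = 0.
Larkspur's first-order condition: 157 - 3q_L - (3/2)(q_D) = 0.
Best responses: q_D = (161 - (3/2)q_L)/3, q_L = (157 - (3/2)q_D)/3.
Substituting one into the other gives q_D = 110/3 and q_L = 34.
Total output Q = 110/3 + 34 = 212/3.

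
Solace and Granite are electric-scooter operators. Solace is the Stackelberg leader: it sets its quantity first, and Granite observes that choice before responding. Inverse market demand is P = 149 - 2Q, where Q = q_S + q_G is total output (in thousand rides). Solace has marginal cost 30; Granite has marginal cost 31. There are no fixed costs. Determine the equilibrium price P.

60

The follower Granite best-responds to any q_S: π_G = (149 - 2Q)q_G - 31q_G.
Follower FOC: 118 - 2q_S - 4q_G = 0, so q_G(q_S) = (118 - 2q_S)/4.
The leader anticipates this reaction. Substituting into P = 149 - 2Q gives P = 90 - q_S, so π_S = (90 - q_S)q_S - 30q_S.
The leader's first-order condition 60 - 2q_S = 0 yields q_S = 30.
Then q_G = (118 - 2·30)/4 = 29/2.
Total output Q = 89/2, so price P = 149 - 2·(89/2) = 60.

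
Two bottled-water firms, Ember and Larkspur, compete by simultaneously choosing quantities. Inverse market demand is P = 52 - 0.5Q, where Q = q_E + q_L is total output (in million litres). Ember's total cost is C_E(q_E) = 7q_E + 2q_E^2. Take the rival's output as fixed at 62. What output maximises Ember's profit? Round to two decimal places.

2.80

With the rival's output fixed at 62, Ember's profit is π_E = (52 - (1/2)·62 - (1/2)q_E)q_E - (7q_E + 2q_E²) = (21 - (1/2)q_E)q_E - (7q_E + 2q_E²).
∂π_E/∂q_E = 14 - 5q_E = 0, so q_E = 14/5.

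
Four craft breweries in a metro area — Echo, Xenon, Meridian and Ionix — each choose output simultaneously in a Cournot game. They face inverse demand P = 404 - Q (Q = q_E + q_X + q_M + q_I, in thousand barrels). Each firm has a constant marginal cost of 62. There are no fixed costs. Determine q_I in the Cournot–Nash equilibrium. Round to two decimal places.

68.40

A representative firm's profit is π_i = q_i(404 - Q) - 62q_i.
First-order condition (treating rivals' output as given): 342 - 2q_i - Σ_{j≠i} q_j = 0.
By symmetry each firm produces the same amount; substituting Σ_{j≠i} q_j = 3q_i yields q_i = 342/5.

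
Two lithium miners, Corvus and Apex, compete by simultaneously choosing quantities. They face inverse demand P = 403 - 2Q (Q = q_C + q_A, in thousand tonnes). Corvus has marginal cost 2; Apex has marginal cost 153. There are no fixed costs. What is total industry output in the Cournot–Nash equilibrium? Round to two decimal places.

Corvus's profit: π_C = (403 - 2Q)q_C - (2q_C). Setting ∂π_C/∂q_C = 0: 401 - 4q_C - 2(q_A) = 0.
Apex's first-order condition: 250 - 4q_A - 2(q_C) = 0.
Rearranging gives the reaction functions q_C = (401 - 2q_A)/4 and q_A = (250 - 2q_C)/4.
Solving the pair: q_C = 92, q_A = 33/2.
Total output Q = 92 + 33/2 = 217/2.

108.50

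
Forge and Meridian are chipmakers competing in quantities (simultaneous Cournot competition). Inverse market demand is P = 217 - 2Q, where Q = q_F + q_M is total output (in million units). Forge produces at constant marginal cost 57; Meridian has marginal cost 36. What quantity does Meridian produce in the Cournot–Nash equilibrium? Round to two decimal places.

Forge's profit: π_F = (217 - 2Q)q_F - (57q_F). Setting ∂π_F/∂q_F = 0: 160 - 4q_F - 2(q_M) = 0.
Meridian's profit: π_M = (217 - 2Q)q_M - (36q_M). Setting ∂π_M/∂q_M = 0: 181 - 4q_M - 2(q_F) = 0.
So q_F = (160 - 2q_M)/4 and q_M = (181 - 2q_F)/4.
Solving the pair: q_F = 139/6, q_M = 101/3.

33.67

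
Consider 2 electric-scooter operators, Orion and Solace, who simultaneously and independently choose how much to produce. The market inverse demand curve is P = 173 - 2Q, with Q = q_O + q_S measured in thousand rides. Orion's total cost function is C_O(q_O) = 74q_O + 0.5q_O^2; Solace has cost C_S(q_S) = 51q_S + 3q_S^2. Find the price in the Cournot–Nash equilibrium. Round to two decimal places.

Orion's profit: π_O = (173 - 2Q)q_O - (74q_O + (1/2)q_O²). Setting ∂π_O/∂q_O = 0: 99 - 5q_O - 2(q_S) = 0.
Solace's first-order condition: 122 - 10q_S - 2(q_O) = 0.
Best responses: q_O = (99 - 2q_S)/5, q_S = (122 - 2q_O)/10.
Solving the pair: q_O = 373/23, q_S = 206/23.
Total output Q = 579/23, so price P = 173 - 2·(579/23) = 122.6522.

122.65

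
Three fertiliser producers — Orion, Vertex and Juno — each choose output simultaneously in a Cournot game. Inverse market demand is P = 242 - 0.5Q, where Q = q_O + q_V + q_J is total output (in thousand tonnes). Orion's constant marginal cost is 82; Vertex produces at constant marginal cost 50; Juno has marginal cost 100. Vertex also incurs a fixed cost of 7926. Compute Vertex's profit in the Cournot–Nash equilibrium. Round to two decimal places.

1458.50

Orion's profit: π_O = (242 - 0.5Q)q_O - (82q_O). Setting ∂π_O/∂q_O = 0: 160 - q_O - (1/2)(q_V + q_J) = 0.
Vertex's profit: π_V = (242 - 0.5Q)q_V - (50q_V). Setting ∂π_V/∂q_V = 0: 192 - q_V - (1/2)(q_O + q_J) = 0.
Juno's profit: π_J = (242 - 0.5Q)q_J - (100q_J). Setting ∂π_J/∂q_J = 0: 142 - q_J - (1/2)(q_O + q_V) = 0.
Adding the 3 conditions: 494 − Q − Q = 0, i.e. Q = 247.
Back-substituting: q_O = (160 − 247/2)/(1/2) = 73, q_V = (192 − 247/2)/(1/2) = 137, q_J = (142 − 247/2)/(1/2) = 37.
Price P = 242 - (1/2)·247 = 237/2.
Vertex's profit: (237/2 - 50)·137 - 7926 = 1458.5000.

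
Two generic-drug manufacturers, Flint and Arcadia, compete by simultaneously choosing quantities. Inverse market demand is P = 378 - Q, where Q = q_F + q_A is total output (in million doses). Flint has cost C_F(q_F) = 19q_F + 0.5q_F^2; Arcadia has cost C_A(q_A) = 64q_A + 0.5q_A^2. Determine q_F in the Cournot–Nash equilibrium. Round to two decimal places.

95.38

Flint's profit: π_F = (378 - Q)q_F - (19q_F + (1/2)q_F²). Setting ∂π_F/∂q_F = 0: 359 - 3q_F - (q_A) = 0.
Arcadia's first-order condition: 314 - 3q_A - (q_F) = 0.
Rearranging gives the reaction functions q_F = (359 - q_A)/3 and q_A = (314 - q_F)/3.
Substituting one into the other gives q_F = 763/8 and q_A = 583/8.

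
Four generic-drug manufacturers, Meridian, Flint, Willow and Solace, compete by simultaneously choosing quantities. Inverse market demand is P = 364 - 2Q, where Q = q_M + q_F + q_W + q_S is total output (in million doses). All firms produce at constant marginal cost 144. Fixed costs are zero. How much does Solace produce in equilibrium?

Each firm earns π_i = (364 - 2Q)q_i - 144q_i.
Setting ∂π_i/∂q_i = 0 with rivals' quantities fixed: 220 - 4q_i - 2·Σ_{j≠i} q_j = 0.
With identical firms every q_j equals q_i, so Σ_{j≠i} q_j = 3q_i and 220 = 10q_i, giving q_i = 22.

22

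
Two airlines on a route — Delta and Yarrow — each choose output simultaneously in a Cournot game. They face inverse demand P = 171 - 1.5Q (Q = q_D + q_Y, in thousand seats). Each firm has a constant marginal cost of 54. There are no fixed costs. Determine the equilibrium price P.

Each firm earns π_i = (171 - 1.5Q)q_i - 54q_i.
First-order condition (treating rivals' output as given): 117 - 3q_i - (3/2)q_j = 0.
With identical firms every q_j equals q_i, so q_j = q_i and 117 = (9/2)q_i, giving q_i = 26.
Total output Q = 52, so price P = 171 - (3/2)·52 = 93.

93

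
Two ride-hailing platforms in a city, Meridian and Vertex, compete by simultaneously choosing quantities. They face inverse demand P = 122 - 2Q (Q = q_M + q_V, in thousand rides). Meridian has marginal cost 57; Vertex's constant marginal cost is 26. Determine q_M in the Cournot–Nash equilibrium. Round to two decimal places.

5.67

Meridian's profit: π_M = (122 - 2Q)q_M - (57q_M). Setting ∂π_M/∂q_M = 0: 65 - 4q_M - 2(q_V) = 0.
Vertex's profit: π_V = (122 - 2Q)q_V - (26q_V). Setting ∂π_V/∂q_V = 0: 96 - 4q_V - 2(q_M) = 0.
Rearranging gives the reaction functions q_M = (65 - 2q_V)/4 and q_V = (96 - 2q_M)/4.
Solving the pair: q_M = 17/3, q_V = 127/6.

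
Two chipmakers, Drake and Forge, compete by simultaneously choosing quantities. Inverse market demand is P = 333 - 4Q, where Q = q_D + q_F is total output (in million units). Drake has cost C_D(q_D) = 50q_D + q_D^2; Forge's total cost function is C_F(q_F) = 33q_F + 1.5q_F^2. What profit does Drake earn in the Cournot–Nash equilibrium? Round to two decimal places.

Drake's profit: π_D = (333 - 4Q)q_D - (50q_D + q_D²). Setting ∂π_D/∂q_D = 0: 283 - 10q_D - 4(q_F) = 0.
Forge's first-order condition: 300 - 11q_F - 4(q_D) = 0.
So q_D = (283 - 4q_F)/10 and q_F = (300 - 4q_D)/11.
Solving the pair: q_D = 1913/94, q_F = 934/47.
Price P = 333 - 4·40.2234 = 172.1064.
Drake's profit: 172.1064·(1913/94) - 50·(1913/94) - (1913/94)² = 2070.8290.

2070.83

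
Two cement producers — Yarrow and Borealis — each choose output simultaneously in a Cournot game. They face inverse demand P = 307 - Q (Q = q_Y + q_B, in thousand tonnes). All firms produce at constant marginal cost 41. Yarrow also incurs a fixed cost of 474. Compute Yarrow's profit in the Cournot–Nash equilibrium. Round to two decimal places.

7387.78

Each firm earns π_i = (307 - Q)q_i - 41q_i.
Setting ∂π_i/∂q_i = 0 with rivals' quantities fixed: 266 - 2q_i - q_j = 0.
With identical firms every q_j equals q_i, so q_j = q_i and 266 = 3q_i, giving q_i = 266/3.
Price P = 307 - 532/3 = 389/3.
Yarrow's profit: (389/3 - 41)·(266/3) - 474 = 7387.7778.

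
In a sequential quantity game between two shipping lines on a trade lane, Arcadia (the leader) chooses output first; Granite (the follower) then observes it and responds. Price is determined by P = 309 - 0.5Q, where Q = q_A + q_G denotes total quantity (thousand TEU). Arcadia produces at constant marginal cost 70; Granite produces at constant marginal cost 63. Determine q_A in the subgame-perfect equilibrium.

232

The follower Granite best-responds to any q_A: π_G = (309 - 0.5Q)q_G - 63q_G.
Setting the follower's marginal profit to zero, 246 - (1/2)q_A - q_G = 0, i.e. q_G = (246 - (1/2)q_A).
Arcadia substitutes q_G(q_A) into its own profit: π_A = q_A(309 - (1/2)q_A - (246 - (1/2)q_A)/2) - 70q_A = (186 - (1/4)q_A)q_A - 70q_A.
Maximising: ∂π_A/∂q_A = 116 - (1/2)q_A = 0, giving q_A = 232.
Then q_G = (246 - (1/2)·232) = 130.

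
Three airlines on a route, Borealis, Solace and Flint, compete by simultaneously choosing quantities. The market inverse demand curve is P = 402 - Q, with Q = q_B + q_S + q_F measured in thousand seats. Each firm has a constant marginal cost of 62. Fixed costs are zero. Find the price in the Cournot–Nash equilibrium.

A representative firm's profit is π_i = q_i(402 - Q) - 62q_i.
First-order condition (treating rivals' output as given): 340 - 2q_i - Σ_{j≠i} q_j = 0.
With identical firms every q_j equals q_i, so Σ_{j≠i} q_j = 2q_i and 340 = 4q_i, giving q_i = 85.
Total output Q = 255, so price P = 402 - 255 = 147.

147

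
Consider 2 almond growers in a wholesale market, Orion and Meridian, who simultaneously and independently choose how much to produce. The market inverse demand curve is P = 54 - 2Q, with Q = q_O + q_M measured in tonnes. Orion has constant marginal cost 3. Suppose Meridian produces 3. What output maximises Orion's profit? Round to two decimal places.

With the rival's output fixed at 3, Orion's profit is π_O = (54 - 2·3 - 2q_O)q_O - (3q_O) = (48 - 2q_O)q_O - (3q_O).
∂π_O/∂q_O = 45 - 4q_O = 0, so q_O = 45/4.

11.25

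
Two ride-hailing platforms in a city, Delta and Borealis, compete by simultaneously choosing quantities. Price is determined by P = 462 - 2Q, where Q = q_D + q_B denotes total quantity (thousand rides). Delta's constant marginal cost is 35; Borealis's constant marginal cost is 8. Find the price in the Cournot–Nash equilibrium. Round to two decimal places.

168.33

Delta's profit: π_D = (462 - 2Q)q_D - (35q_D). Setting ∂π_D/∂q_D = 0: 427 - 4q_D - 2(q_B) = 0.
Borealis's profit: π_B = (462 - 2Q)q_B - (8q_B). Setting ∂π_B/∂q_B = 0: 454 - 4q_B - 2(q_D) = 0.
Rearranging gives the reaction functions q_D = (427 - 2q_B)/4 and q_B = (454 - 2q_D)/4.
Solving the pair: q_D = 200/3, q_B = 481/6.
Total output Q = 881/6, so price P = 462 - 2·(881/6) = 505/3.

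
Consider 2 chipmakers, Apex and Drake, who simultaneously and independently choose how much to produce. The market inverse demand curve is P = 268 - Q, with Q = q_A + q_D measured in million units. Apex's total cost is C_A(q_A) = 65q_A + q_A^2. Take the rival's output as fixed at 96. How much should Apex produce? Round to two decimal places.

With the rival's output fixed at 96, Apex's profit is π_A = (268 - 96 - q_A)q_A - (65q_A + q_A²) = (172 - q_A)q_A - (65q_A + q_A²).
∂π_A/∂q_A = 107 - 4q_A = 0, so q_A = 107/4.

26.75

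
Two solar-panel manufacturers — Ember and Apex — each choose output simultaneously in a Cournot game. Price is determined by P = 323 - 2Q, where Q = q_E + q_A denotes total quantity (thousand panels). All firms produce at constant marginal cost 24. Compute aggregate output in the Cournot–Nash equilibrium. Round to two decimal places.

Each firm earns π_i = (323 - 2Q)q_i - 24q_i.
First-order condition (treating rivals' output as given): 299 - 4q_i - 2q_j = 0.
With identical firms every q_j equals q_i, so q_j = q_i and 299 = 6q_i, giving q_i = 299/6.
Total output Q = 299/6 + 299/6 = 299/3.

99.67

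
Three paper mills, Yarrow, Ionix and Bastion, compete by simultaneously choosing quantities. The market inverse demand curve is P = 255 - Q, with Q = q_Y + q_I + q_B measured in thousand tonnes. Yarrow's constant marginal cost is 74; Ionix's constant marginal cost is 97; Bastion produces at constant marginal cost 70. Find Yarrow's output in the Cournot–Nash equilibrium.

50

Yarrow's profit: π_Y = (255 - Q)q_Y - (74q_Y). Setting ∂π_Y/∂q_Y = 0: 181 - 2q_Y - (q_I + q_B) = 0.
Ionix's first-order condition: 158 - 2q_I - (q_Y + q_B) = 0.
Bastion's profit: π_B = (255 - Q)q_B - (70q_B). Setting ∂π_B/∂q_B = 0: 185 - 2q_B - (q_Y + q_I) = 0.
Adding the 3 conditions: 524 − 2Q − 2Q = 0, i.e. Q = 131.
Back-substituting: q_Y = (181 − 131) = 50, q_I = (158 − 131) = 27, q_B = (185 − 131) = 54.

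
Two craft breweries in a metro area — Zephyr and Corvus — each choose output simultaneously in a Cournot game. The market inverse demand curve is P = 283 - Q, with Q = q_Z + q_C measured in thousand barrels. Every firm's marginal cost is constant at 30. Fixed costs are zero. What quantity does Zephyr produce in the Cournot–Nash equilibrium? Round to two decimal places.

84.33

A representative firm's profit is π_i = q_i(283 - Q) - 30q_i.
First-order condition (treating rivals' output as given): 253 - 2q_i - q_j = 0.
With identical firms every q_j equals q_i, so q_j = q_i and 253 = 3q_i, giving q_i = 253/3.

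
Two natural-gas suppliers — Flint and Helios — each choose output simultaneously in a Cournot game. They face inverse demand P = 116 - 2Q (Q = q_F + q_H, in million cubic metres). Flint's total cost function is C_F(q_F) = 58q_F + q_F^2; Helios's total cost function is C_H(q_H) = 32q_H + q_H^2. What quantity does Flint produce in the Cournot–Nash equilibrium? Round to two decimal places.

Flint's profit: π_F = (116 - 2Q)q_F - (58q_F + q_F²). Setting ∂π_F/∂q_F = 0: 58 - 6q_F - 2(q_H) = 0.
Helios's profit: π_H = (116 - 2Q)q_H - (32q_H + q_H²). Setting ∂π_H/∂q_H = 0: 84 - 6q_H - 2(q_F) = 0.
Rearranging gives the reaction functions q_F = (58 - 2q_H)/6 and q_H = (84 - 2q_F)/6.
Substituting one into the other gives q_F = 45/8 and q_H = 97/8.

5.63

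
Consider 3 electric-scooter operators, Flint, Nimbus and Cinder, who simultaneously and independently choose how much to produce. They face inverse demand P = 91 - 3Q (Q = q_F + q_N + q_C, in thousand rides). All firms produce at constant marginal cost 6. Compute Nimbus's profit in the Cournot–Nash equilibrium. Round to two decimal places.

150.52

A representative firm's profit is π_i = q_i(91 - 3Q) - 6q_i.
Setting ∂π_i/∂q_i = 0 with rivals' quantities fixed: 85 - 6q_i - 3·Σ_{j≠i} q_j = 0.
With identical firms every q_j equals q_i, so Σ_{j≠i} q_j = 2q_i and 85 = 12q_i, giving q_i = 85/12.
Price P = 91 - 3·(85/4) = 109/4.
Nimbus's profit: (109/4 - 6)·(85/12) = 150.5208.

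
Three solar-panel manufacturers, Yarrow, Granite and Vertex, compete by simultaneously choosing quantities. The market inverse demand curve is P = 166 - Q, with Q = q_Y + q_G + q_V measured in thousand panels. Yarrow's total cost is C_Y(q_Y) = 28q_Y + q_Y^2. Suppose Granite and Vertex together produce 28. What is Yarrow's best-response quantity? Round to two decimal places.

27.50

With rivals' combined output fixed at 28, Yarrow's profit is π_Y = (166 - 28 - q_Y)q_Y - (28q_Y + q_Y²) = (138 - q_Y)q_Y - (28q_Y + q_Y²).
∂π_Y/∂q_Y = 110 - 4q_Y = 0, so q_Y = 55/2.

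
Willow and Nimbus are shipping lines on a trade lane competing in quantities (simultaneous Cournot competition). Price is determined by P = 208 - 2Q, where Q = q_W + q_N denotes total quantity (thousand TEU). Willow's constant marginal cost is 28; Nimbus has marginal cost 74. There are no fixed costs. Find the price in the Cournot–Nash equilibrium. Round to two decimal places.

Willow's profit: π_W = (208 - 2Q)q_W - (28q_W). Setting ∂π_W/∂q_W = 0: 180 - 4q_W - 2(q_N) = 0.
Nimbus's first-order condition: 134 - 4q_N - 2(q_W) = 0.
Rearranging gives the reaction functions q_W = (180 - 2q_N)/4 and q_N = (134 - 2q_W)/4.
Substituting one into the other gives q_W = 113/3 and q_N = 44/3.
Total output Q = 157/3, so price P = 208 - 2·(157/3) = 310/3.

103.33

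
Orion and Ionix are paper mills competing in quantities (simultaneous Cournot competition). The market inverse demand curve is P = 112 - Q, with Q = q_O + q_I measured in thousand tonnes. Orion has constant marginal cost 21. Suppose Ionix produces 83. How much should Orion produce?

With the rival's output fixed at 83, Orion's profit is π_O = (112 - 83 - q_O)q_O - (21q_O) = (29 - q_O)q_O - (21q_O).
∂π_O/∂q_O = 8 - 2q_O = 0, so q_O = 4.

4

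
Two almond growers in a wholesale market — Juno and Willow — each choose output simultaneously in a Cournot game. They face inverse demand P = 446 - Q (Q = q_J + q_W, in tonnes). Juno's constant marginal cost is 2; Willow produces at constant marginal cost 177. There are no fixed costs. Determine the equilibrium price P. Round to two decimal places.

208.33

Juno's profit: π_J = (446 - Q)q_J - (2q_J). Setting ∂π_J/∂q_J = 0: 444 - 2q_J - (q_W) = 0.
Willow's first-order condition: 269 - 2q_W - (q_J) = 0.
Rearranging gives the reaction functions q_J = (444 - q_W)/2 and q_W = (269 - q_J)/2.
Substituting one into the other gives q_J = 619/3 and q_W = 94/3.
Total output Q = 713/3, so price P = 446 - 713/3 = 625/3.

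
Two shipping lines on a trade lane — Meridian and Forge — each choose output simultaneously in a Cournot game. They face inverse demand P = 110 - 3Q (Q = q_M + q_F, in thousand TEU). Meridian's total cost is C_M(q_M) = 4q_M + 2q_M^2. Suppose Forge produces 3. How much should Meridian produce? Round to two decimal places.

With the rival's output fixed at 3, Meridian's profit is π_M = (110 - 3·3 - 3q_M)q_M - (4q_M + 2q_M²) = (101 - 3q_M)q_M - (4q_M + 2q_M²).
∂π_M/∂q_M = 97 - 10q_M = 0, so q_M = 97/10.

9.70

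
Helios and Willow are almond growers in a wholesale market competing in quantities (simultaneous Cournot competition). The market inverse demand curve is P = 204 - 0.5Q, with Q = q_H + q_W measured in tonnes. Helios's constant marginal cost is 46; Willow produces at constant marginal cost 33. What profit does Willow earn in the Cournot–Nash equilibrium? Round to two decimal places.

7523.56

Helios's profit: π_H = (204 - 0.5Q)q_H - (46q_H). Setting ∂π_H/∂q_H = 0: 158 - q_H - (1/2)(q_W) = 0.
Willow's profit: π_W = (204 - 0.5Q)q_W - (33q_W). Setting ∂π_W/∂q_W = 0: 171 - q_W - (1/2)(q_H) = 0.
So q_H = (158 - (1/2)q_W) and q_W = (171 - (1/2)q_H).
Solving the pair: q_H = 290/3, q_W = 368/3.
Price P = 204 - (1/2)·(658/3) = 283/3.
Willow's profit: (283/3 - 33)·(368/3) = 7523.5556.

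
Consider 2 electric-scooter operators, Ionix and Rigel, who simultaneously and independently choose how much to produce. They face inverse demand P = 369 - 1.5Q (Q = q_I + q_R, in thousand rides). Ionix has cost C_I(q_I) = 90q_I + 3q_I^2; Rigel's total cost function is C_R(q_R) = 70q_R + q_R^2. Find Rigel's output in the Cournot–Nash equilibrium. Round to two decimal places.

53.16

Ionix's profit: π_I = (369 - 1.5Q)q_I - (90q_I + 3q_I²). Setting ∂π_I/∂q_I = 0: 279 - 9q_I - (3/2)(q_R) = 0.
Rigel's profit: π_R = (369 - 1.5Q)q_R - (70q_R + q_R²). Setting ∂π_R/∂q_R = 0: 299 - 5q_R - (3/2)(q_I) = 0.
Rearranging gives the reaction functions q_I = (279 - (3/2)q_R)/9 and q_R = (299 - (3/2)q_I)/5.
Substituting one into the other gives q_I = 1262/57 and q_R = 1010/19.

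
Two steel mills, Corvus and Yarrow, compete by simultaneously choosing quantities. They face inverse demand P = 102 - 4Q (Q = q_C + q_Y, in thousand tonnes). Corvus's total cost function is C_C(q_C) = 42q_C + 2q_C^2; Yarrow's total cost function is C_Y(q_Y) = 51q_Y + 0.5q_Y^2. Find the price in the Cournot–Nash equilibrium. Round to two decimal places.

71.22

Corvus's profit: π_C = (102 - 4Q)q_C - (42q_C + 2q_C²). Setting ∂π_C/∂q_C = 0: 60 - 12q_C - 4(q_Y) = 0.
Yarrow's profit: π_Y = (102 - 4Q)q_Y - (51q_Y + (1/2)q_Y²). Setting ∂π_Y/∂q_Y = 0: 51 - 9q_Y - 4(q_C) = 0.
Best responses: q_C = (60 - 4q_Y)/12, q_Y = (51 - 4q_C)/9.
Substituting one into the other gives q_C = 84/23 and q_Y = 93/23.
Total output Q = 177/23, so price P = 102 - 4·(177/23) = 1638/23.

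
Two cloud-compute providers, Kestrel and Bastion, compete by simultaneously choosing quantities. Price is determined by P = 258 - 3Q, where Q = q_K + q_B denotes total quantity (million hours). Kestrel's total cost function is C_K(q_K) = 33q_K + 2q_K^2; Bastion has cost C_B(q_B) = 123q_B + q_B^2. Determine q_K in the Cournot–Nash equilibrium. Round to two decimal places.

19.65

Kestrel's profit: π_K = (258 - 3Q)q_K - (33q_K + 2q_K²). Setting ∂π_K/∂q_K = 0: 225 - 10q_K - 3(q_B) = 0.
Bastion's profit: π_B = (258 - 3Q)q_B - (123q_B + q_B²). Setting ∂π_B/∂q_B = 0: 135 - 8q_B - 3(q_K) = 0.
So q_K = (225 - 3q_B)/10 and q_B = (135 - 3q_K)/8.
Substituting one into the other gives q_K = 1395/71 and q_B = 675/71.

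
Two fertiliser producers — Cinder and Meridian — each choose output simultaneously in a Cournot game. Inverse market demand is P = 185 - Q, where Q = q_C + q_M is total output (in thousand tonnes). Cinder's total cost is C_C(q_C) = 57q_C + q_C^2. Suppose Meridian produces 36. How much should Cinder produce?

23

With the rival's output fixed at 36, Cinder's profit is π_C = (185 - 36 - q_C)q_C - (57q_C + q_C²) = (149 - q_C)q_C - (57q_C + q_C²).
∂π_C/∂q_C = 92 - 4q_C = 0, so q_C = 23.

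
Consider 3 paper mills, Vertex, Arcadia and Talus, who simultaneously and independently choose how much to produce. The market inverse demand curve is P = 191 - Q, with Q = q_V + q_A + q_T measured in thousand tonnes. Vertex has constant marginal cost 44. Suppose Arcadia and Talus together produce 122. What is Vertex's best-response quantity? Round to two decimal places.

12.50

With rivals' combined output fixed at 122, Vertex's profit is π_V = (191 - 122 - q_V)q_V - (44q_V) = (69 - q_V)q_V - (44q_V).
∂π_V/∂q_V = 25 - 2q_V = 0, so q_V = 25/2.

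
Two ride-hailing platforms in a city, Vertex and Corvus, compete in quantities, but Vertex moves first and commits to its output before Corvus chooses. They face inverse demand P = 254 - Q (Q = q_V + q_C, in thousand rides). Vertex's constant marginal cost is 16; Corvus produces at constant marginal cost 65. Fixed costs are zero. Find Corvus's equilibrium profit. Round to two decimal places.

The follower Corvus best-responds to any q_V: π_C = (254 - Q)q_C - 65q_C.
Setting the follower's marginal profit to zero, 189 - q_V - 2q_C = 0, i.e. q_C = (189 - q_V)/2.
The leader anticipates this reaction. Substituting into P = 254 - Q gives P = 319/2 - (1/2)q_V, so π_V = (319/2 - (1/2)q_V)q_V - 16q_V.
Leader FOC: 287/2 - q_V = 0, so q_V = 287/2.
Then q_C = (189 - 287/2)/2 = 91/4.
Price P = 254 - 665/4 = 351/4.
Corvus's profit: (351/4 - 65)·(91/4) = 517.5625.

517.56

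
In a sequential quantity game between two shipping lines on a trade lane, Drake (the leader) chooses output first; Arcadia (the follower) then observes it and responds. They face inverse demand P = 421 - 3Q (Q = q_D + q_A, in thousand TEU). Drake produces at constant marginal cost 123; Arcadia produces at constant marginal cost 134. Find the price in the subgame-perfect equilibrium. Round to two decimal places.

The follower Arcadia best-responds to any q_D: π_A = (421 - 3Q)q_A - 134q_A.
∂π_A/∂q_A = 287 - 3q_D - 6q_A = 0 gives the reaction function q_A = (287 - 3q_D)/6.
Drake substitutes q_A(q_D) into its own profit: π_D = q_D(421 - 3q_D - (287 - 3q_D)/2) - 123q_D = (555/2 - (3/2)q_D)q_D - 123q_D.
Maximising: ∂π_D/∂q_D = 309/2 - 3q_D = 0, giving q_D = 103/2.
Then q_A = (287 - 3·(103/2))/6 = 265/12.
Total output Q = 883/12, so price P = 421 - 3·(883/12) = 801/4.

200.25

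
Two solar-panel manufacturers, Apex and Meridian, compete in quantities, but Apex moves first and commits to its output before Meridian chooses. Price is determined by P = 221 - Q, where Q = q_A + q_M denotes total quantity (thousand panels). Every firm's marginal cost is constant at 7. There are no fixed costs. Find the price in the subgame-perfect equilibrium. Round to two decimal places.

60.50

Solve by backward induction. Given q_A, the follower Meridian maximises π_M = (221 - q_A - q_M)q_M - 7q_M.
∂π_M/∂q_M = 214 - q_A - 2q_M = 0 gives the reaction function q_M = (214 - q_A)/2.
The leader anticipates this reaction. Substituting into P = 221 - Q gives P = 114 - (1/2)q_A, so π_A = (114 - (1/2)q_A)q_A - 7q_A.
The leader's first-order condition 107 - q_A = 0 yields q_A = 107.
Then q_M = (214 - 107)/2 = 107/2.
Total output Q = 321/2, so price P = 221 - 321/2 = 121/2.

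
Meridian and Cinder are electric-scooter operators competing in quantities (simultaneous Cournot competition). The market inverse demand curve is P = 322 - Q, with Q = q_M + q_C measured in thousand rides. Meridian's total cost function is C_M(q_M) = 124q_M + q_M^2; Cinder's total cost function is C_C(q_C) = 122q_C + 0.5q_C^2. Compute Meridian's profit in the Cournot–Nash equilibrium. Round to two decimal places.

Meridian's profit: π_M = (322 - Q)q_M - (124q_M + q_M²). Setting ∂π_M/∂q_M = 0: 198 - 4q_M - (q_C) = 0.
Cinder's first-order condition: 200 - 3q_C - (q_M) = 0.
Rearranging gives the reaction functions q_M = (198 - q_C)/4 and q_C = (200 - q_M)/3.
Substituting one into the other gives q_M = 394/11 and q_C = 602/11.
Price P = 322 - 996/11 = 231.4545.
Meridian's profit: 231.4545·(394/11) - 124·(394/11) - (394/11)² = 2565.8843.

2565.88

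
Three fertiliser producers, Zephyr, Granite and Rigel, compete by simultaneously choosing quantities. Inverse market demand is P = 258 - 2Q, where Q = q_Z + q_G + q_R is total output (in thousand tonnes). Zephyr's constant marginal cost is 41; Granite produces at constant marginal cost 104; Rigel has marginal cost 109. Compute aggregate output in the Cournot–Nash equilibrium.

Zephyr's profit: π_Z = (258 - 2Q)q_Z - (41q_Z). Setting ∂π_Z/∂q_Z = 0: 217 - 4q_Z - 2(q_G + q_R) = 0.
Granite's profit: π_G = (258 - 2Q)q_G - (104q_G). Setting ∂π_G/∂q_G = 0: 154 - 4q_G - 2(q_Z + q_R) = 0.
Rigel's profit: π_R = (258 - 2Q)q_R - (109q_R). Setting ∂π_R/∂q_R = 0: 149 - 4q_R - 2(q_Z + q_G) = 0.
Adding the 3 conditions: 520 − 4Q − 4Q = 0, i.e. Q = 65.
Back-substituting: q_Z = (217 − 130)/2 = 87/2, q_G = (154 − 130)/2 = 12, q_R = (149 − 130)/2 = 19/2.
Total output Q = 87/2 + 12 + 19/2 = 65.

65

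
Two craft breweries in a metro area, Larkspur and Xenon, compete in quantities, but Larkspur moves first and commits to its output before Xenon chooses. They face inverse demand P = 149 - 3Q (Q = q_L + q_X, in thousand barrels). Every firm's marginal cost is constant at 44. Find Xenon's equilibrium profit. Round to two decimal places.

229.69

The follower Xenon best-responds to any q_L: π_X = (149 - 3Q)q_X - 44q_X.
Follower FOC: 105 - 3q_L - 6q_X = 0, so q_X(q_L) = (105 - 3q_L)/6.
The leader anticipates this reaction. Substituting into P = 149 - 3Q gives P = 193/2 - (3/2)q_L, so π_L = (193/2 - (3/2)q_L)q_L - 44q_L.
Leader FOC: 105/2 - 3q_L = 0, so q_L = 35/2.
Then q_X = (105 - 3·(35/2))/6 = 35/4.
Price P = 149 - 3·(105/4) = 281/4.
Xenon's profit: (281/4 - 44)·(35/4) = 229.6875.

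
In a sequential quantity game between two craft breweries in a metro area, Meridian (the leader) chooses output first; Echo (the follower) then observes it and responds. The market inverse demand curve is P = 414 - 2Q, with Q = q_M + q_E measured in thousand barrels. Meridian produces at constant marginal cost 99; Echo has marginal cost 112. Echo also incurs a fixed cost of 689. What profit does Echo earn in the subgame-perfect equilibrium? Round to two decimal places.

1691.50

Solve by backward induction. Given q_M, the follower Echo maximises π_E = (414 - 2q_M - 2q_E)q_E - 112q_E.
∂π_E/∂q_E = 302 - 2q_M - 4q_E = 0 gives the reaction function q_E = (302 - 2q_M)/4.
The leader anticipates this reaction. Substituting into P = 414 - 2Q gives P = 263 - q_M, so π_M = (263 - q_M)q_M - 99q_M.
Leader FOC: 164 - 2q_M = 0, so q_M = 82.
Then q_E = (302 - 2·82)/4 = 69/2.
Price P = 414 - 2·(233/2) = 181.
Echo's profit: (181 - 112)·(69/2) - 689 = 1691.5000.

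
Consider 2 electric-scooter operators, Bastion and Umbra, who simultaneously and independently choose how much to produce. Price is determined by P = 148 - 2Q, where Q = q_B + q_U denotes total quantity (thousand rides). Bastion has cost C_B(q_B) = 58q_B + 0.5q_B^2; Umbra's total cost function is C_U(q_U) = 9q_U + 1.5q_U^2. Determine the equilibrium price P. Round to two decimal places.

Bastion's profit: π_B = (148 - 2Q)q_B - (58q_B + (1/2)q_B²). Setting ∂π_B/∂q_B = 0: 90 - 5q_B - 2(q_U) = 0.
Umbra's first-order condition: 139 - 7q_U - 2(q_B) = 0.
Best responses: q_B = (90 - 2q_U)/5, q_U = (139 - 2q_B)/7.
Solving the pair: q_B = 352/31, q_U = 515/31.
Total output Q = 867/31, so price P = 148 - 2·(867/31) = 92.0645.

92.06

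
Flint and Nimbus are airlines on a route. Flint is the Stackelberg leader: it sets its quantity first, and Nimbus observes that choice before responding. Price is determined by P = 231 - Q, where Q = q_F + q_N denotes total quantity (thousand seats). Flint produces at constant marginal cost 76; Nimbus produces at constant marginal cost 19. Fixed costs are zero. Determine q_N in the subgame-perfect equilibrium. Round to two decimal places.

81.50

Solve by backward induction. Given q_F, the follower Nimbus maximises π_N = (231 - q_F - q_N)q_N - 19q_N.
Setting the follower's marginal profit to zero, 212 - q_F - 2q_N = 0, i.e. q_N = (212 - q_F)/2.
Flint substitutes q_N(q_F) into its own profit: π_F = q_F(231 - q_F - (212 - q_F)/2) - 76q_F = (125 - (1/2)q_F)q_F - 76q_F.
The leader's first-order condition 49 - q_F = 0 yields q_F = 49.
Then q_N = (212 - 49)/2 = 163/2.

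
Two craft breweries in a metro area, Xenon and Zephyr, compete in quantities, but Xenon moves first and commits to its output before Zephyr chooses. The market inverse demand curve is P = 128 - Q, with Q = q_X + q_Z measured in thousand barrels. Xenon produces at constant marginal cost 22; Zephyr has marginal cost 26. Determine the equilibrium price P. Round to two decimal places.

49.50

The follower Zephyr best-responds to any q_X: π_Z = (128 - Q)q_Z - 26q_Z.
Setting the follower's marginal profit to zero, 102 - q_X - 2q_Z = 0, i.e. q_Z = (102 - q_X)/2.
The leader anticipates this reaction. Substituting into P = 128 - Q gives P = 77 - (1/2)q_X, so π_X = (77 - (1/2)q_X)q_X - 22q_X.
Leader FOC: 55 - q_X = 0, so q_X = 55.
Then q_Z = (102 - 55)/2 = 47/2.
Total output Q = 157/2, so price P = 128 - 157/2 = 99/2.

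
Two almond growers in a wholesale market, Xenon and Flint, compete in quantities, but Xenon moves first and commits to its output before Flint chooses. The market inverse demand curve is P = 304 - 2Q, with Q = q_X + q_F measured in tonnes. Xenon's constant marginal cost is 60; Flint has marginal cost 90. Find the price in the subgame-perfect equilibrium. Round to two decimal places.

128.50

Solve by backward induction. Given q_X, the follower Flint maximises π_F = (304 - 2q_X - 2q_F)q_F - 90q_F.
∂π_F/∂q_F = 214 - 2q_X - 4q_F = 0 gives the reaction function q_F = (214 - 2q_X)/4.
The leader anticipates this reaction. Substituting into P = 304 - 2Q gives P = 197 - q_X, so π_X = (197 - q_X)q_X - 60q_X.
The leader's first-order condition 137 - 2q_X = 0 yields q_X = 137/2.
Then q_F = (214 - 2·(137/2))/4 = 77/4.
Total output Q = 351/4, so price P = 304 - 2·(351/4) = 257/2.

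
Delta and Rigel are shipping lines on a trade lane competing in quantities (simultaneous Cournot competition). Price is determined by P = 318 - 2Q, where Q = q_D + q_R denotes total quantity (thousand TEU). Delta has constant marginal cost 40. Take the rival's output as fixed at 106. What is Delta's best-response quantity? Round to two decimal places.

16.50

With the rival's output fixed at 106, Delta's profit is π_D = (318 - 2·106 - 2q_D)q_D - (40q_D) = (106 - 2q_D)q_D - (40q_D).
∂π_D/∂q_D = 66 - 4q_D = 0, so q_D = 33/2.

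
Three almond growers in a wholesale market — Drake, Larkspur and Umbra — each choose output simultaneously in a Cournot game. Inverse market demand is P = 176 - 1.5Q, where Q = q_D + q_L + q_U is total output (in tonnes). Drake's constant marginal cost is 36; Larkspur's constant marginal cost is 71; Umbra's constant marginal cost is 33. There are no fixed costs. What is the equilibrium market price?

79

Drake's profit: π_D = (176 - 1.5Q)q_D - (36q_D). Setting ∂π_D/∂q_D = 0: 140 - 3q_D - (3/2)(q_L + q_U) = 0.
Larkspur's profit: π_L = (176 - 1.5Q)q_L - (71q_L). Setting ∂π_L/∂q_L = 0: 105 - 3q_L - (3/2)(q_D + q_U) = 0.
Umbra's profit: π_U = (176 - 1.5Q)q_U - (33q_U). Setting ∂π_U/∂q_U = 0: 143 - 3q_U - (3/2)(q_D + q_L) = 0.
Summing all 3 equations gives 388 − 6Q = 0, hence Q = 194/3.
Back-substituting: q_D = (140 − 97)/(3/2) = 86/3, q_L = (105 − 97)/(3/2) = 16/3, q_U = (143 − 97)/(3/2) = 92/3.
Total output Q = 194/3, so price P = 176 - (3/2)·(194/3) = 79.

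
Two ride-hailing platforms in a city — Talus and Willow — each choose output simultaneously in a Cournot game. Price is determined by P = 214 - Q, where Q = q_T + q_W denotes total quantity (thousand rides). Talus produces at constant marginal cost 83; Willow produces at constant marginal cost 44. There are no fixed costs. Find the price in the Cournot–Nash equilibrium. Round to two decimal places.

Talus's profit: π_T = (214 - Q)q_T - (83q_T). Setting ∂π_T/∂q_T = 0: 131 - 2q_T - (q_W) = 0.
Willow's profit: π_W = (214 - Q)q_W - (44q_W). Setting ∂π_W/∂q_W = 0: 170 - 2q_W - (q_T) = 0.
So q_T = (131 - q_W)/2 and q_W = (170 - q_T)/2.
Solving the pair: q_T = 92/3, q_W = 209/3.
Total output Q = 301/3, so price P = 214 - 301/3 = 341/3.

113.67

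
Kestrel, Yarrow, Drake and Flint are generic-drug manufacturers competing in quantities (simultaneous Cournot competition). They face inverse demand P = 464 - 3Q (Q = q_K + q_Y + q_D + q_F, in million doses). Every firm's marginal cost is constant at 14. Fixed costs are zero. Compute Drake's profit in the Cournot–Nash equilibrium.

Each firm earns π_i = (464 - 3Q)q_i - 14q_i.
Setting ∂π_i/∂q_i = 0 with rivals' quantities fixed: 450 - 6q_i - 3·Σ_{j≠i} q_j = 0.
With identical firms every q_j equals q_i, so Σ_{j≠i} q_j = 3q_i and 450 = 15q_i, giving q_i = 30.
Price P = 464 - 3·120 = 104.
Drake's profit: (104 - 14)·30 = 2700.

2700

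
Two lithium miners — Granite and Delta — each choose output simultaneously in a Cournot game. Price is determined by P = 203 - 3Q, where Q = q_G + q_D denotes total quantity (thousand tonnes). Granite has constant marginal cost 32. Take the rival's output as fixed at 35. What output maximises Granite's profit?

With the rival's output fixed at 35, Granite's profit is π_G = (203 - 3·35 - 3q_G)q_G - (32q_G) = (98 - 3q_G)q_G - (32q_G).
∂π_G/∂q_G = 66 - 6q_G = 0, so q_G = 11.

11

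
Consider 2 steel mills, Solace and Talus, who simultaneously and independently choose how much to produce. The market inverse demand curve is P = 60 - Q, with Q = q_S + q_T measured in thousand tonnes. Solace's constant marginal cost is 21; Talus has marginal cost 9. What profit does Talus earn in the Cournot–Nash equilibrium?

441

Solace's profit: π_S = (60 - Q)q_S - (21q_S). Setting ∂π_S/∂q_S = 0: 39 - 2q_S - (q_T) = 0.
Talus's profit: π_T = (60 - Q)q_T - (9q_T). Setting ∂π_T/∂q_T = 0: 51 - 2q_T - (q_S) = 0.
So q_S = (39 - q_T)/2 and q_T = (51 - q_S)/2.
Substituting one into the other gives q_S = 9 and q_T = 21.
Price P = 60 - 30 = 30.
Talus's profit: (30 - 9)·21 = 441.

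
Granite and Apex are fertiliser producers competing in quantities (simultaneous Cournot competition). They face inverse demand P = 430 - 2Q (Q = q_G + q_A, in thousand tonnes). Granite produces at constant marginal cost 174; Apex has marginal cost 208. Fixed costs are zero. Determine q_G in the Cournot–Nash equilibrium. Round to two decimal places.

48.33

Granite's profit: π_G = (430 - 2Q)q_G - (174q_G). Setting ∂π_G/∂q_G = 0: 256 - 4q_G - 2(q_A) = 0.
Apex's first-order condition: 222 - 4q_A - 2(q_G) = 0.
So q_G = (256 - 2q_A)/4 and q_A = (222 - 2q_G)/4.
Substituting one into the other gives q_G = 145/3 and q_A = 94/3.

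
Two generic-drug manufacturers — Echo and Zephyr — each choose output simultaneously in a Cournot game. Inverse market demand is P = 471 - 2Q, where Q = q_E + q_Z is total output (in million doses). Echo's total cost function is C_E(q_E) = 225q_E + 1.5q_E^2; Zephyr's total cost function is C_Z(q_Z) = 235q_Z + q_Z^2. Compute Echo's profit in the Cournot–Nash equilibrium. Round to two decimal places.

Echo's profit: π_E = (471 - 2Q)q_E - (225q_E + (3/2)q_E²). Setting ∂π_E/∂q_E = 0: 246 - 7q_E - 2(q_Z) = 0.
Zephyr's first-order condition: 236 - 6q_Z - 2(q_E) = 0.
Best responses: q_E = (246 - 2q_Z)/7, q_Z = (236 - 2q_E)/6.
Solving the pair: q_E = 502/19, q_Z = 580/19.
Price P = 471 - 2·(1082/19) = 357.1053.
Echo's profit: 357.1053·(502/19) - 225·(502/19) - (3/2)(502/19)² = 2443.2521.

2443.25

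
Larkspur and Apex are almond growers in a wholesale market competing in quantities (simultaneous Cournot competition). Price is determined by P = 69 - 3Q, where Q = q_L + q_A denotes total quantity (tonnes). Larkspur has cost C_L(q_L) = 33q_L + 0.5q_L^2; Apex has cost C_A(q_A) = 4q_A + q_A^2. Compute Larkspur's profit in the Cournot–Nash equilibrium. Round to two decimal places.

Larkspur's profit: π_L = (69 - 3Q)q_L - (33q_L + (1/2)q_L²). Setting ∂π_L/∂q_L = 0: 36 - 7q_L - 3(q_A) = 0.
Apex's first-order condition: 65 - 8q_A - 3(q_L) = 0.
So q_L = (36 - 3q_A)/7 and q_A = (65 - 3q_L)/8.
Solving the pair: q_L = 93/47, q_A = 347/47.
Price P = 69 - 3·(440/47) = 1923/47.
Larkspur's profit: (1923/47)·(93/47) - 33·(93/47) - (1/2)(93/47)² = 13.7037.

13.70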